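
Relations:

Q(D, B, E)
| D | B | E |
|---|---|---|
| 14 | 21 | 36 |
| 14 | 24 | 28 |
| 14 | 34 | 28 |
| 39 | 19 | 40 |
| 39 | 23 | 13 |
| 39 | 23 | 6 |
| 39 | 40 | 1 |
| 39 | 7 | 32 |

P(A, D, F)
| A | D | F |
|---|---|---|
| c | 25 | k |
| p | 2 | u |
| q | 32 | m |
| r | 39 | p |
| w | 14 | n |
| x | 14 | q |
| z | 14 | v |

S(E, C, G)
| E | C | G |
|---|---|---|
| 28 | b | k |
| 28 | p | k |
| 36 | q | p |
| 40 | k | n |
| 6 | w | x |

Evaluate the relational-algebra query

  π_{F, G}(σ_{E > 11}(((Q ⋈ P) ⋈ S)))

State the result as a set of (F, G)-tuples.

{(n, k), (n, p), (p, n), (q, k), (q, p), (v, k), (v, p)}

Joining Q and P on D yields {(14, 21, 36, w, n), (14, 21, 36, x, q), (14, 21, 36, z, v), (14, 24, 28, w, n), (14, 24, 28, x, q), (14, 24, 28, z, v), (14, 34, 28, w, n), (14, 34, 28, x, q), (14, 34, 28, z, v), (39, 19, 40, r, p), (39, 23, 13, r, p), (39, 23, 6, r, p), (39, 40, 1, r, p), (39, 7, 32, r, p)}.
Joining (Q ⋈ P) and S on E yields {(14, 21, 36, w, n, q, p), (14, 21, 36, x, q, q, p), (14, 21, 36, z, v, q, p), (14, 24, 28, w, n, b, k), (14, 24, 28, w, n, p, k), (14, 24, 28, x, q, b, k), (14, 24, 28, x, q, p, k), (14, 24, 28, z, v, b, k), (14, 24, 28, z, v, p, k), (14, 34, 28, w, n, b, k), (14, 34, 28, w, n, p, k), (14, 34, 28, x, q, b, k), (14, 34, 28, x, q, p, k), (14, 34, 28, z, v, b, k), (14, 34, 28, z, v, p, k), (39, 19, 40, r, p, k, n), (39, 23, 6, r, p, w, x)}.
Filtering on E > 11 leaves {(14, 21, 36, w, n, q, p), (14, 21, 36, x, q, q, p), (14, 21, 36, z, v, q, p), (14, 24, 28, w, n, b, k), (14, 24, 28, w, n, p, k), (14, 24, 28, x, q, b, k), (14, 24, 28, x, q, p, k), (14, 24, 28, z, v, b, k), (14, 24, 28, z, v, p, k), (14, 34, 28, w, n, b, k), (14, 34, 28, w, n, p, k), (14, 34, 28, x, q, b, k), (14, 34, 28, x, q, p, k), (14, 34, 28, z, v, b, k), (14, 34, 28, z, v, p, k), (39, 19, 40, r, p, k, n)}.
π[F, G]: project onto (F, G) (9 duplicate(s) eliminated) → {(n, k), (n, p), (p, n), (q, k), (q, p), (v, k), (v, p)}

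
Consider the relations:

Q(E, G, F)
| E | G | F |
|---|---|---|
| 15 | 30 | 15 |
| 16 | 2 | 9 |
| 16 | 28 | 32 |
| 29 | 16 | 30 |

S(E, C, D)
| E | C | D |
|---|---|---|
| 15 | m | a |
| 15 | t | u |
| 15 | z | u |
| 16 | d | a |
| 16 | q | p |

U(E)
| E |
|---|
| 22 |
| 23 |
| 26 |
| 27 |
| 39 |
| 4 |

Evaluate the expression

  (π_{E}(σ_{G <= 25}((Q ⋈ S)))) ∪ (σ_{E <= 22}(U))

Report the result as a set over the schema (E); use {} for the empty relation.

Natural join on E: {(15, 30, 15, m, a), (15, 30, 15, t, u), (15, 30, 15, z, u), (16, 2, 9, d, a), (16, 2, 9, q, p), (16, 28, 32, d, a), (16, 28, 32, q, p)}
σ[G <= 25]: keep tuples satisfying G <= 25 → {(16, 2, 9, d, a), (16, 2, 9, q, p)}
Keep only column(s) E (1 duplicate(s) eliminated): {16}
σ[E <= 22]: keep tuples satisfying E <= 22 → {22, 4}
Union: {16} with {22, 4} → {16, 22, 4}

{16, 22, 4}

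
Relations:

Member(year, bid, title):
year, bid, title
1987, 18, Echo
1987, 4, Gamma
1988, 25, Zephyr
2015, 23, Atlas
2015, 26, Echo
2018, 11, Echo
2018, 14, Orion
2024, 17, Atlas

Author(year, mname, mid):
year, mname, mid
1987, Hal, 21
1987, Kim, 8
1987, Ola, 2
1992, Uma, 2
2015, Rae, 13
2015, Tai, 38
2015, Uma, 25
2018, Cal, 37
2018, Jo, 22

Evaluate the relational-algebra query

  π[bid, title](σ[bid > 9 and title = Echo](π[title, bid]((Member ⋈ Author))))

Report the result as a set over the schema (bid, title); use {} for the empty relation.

{(11, Echo), (18, Echo), (26, Echo)}

Member ⋈ Author (natural join on year): {(1987, 18, Echo, Hal, 21), (1987, 18, Echo, Kim, 8), (1987, 18, Echo, Ola, 2), (1987, 4, Gamma, Hal, 21), (1987, 4, Gamma, Kim, 8), (1987, 4, Gamma, Ola, 2), (2015, 23, Atlas, Rae, 13), (2015, 23, Atlas, Tai, 38), (2015, 23, Atlas, Uma, 25), (2015, 26, Echo, Rae, 13), (2015, 26, Echo, Tai, 38), (2015, 26, Echo, Uma, 25), (2018, 11, Echo, Cal, 37), (2018, 11, Echo, Jo, 22), (2018, 14, Orion, Cal, 37), (2018, 14, Orion, Jo, 22)}
Projecting to title, bid (10 duplicate(s) eliminated): {(Atlas, 23), (Echo, 11), (Echo, 18), (Echo, 26), (Gamma, 4), (Orion, 14)}
Filtering on bid > 9 and title = Echo leaves {(Echo, 11), (Echo, 18), (Echo, 26)}.
Projecting to bid, title: {(11, Echo), (18, Echo), (26, Echo)}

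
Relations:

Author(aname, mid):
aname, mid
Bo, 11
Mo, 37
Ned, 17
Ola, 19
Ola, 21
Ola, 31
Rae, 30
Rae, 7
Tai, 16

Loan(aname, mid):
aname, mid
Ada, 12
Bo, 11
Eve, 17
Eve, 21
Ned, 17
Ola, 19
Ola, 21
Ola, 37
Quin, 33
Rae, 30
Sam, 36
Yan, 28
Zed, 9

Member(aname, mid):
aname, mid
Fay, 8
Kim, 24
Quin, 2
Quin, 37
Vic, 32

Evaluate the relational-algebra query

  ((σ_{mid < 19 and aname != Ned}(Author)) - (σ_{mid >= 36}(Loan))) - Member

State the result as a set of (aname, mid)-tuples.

Filtering on mid < 19 and aname != Ned leaves {(Bo, 11), (Rae, 7), (Tai, 16)}.
Filtering on mid >= 36 leaves {(Ola, 37), (Sam, 36)}.
Taking the difference: {(Bo, 11), (Rae, 7), (Tai, 16)}
Taking the difference: {(Bo, 11), (Rae, 7), (Tai, 16)}

{(Bo, 11), (Rae, 7), (Tai, 16)}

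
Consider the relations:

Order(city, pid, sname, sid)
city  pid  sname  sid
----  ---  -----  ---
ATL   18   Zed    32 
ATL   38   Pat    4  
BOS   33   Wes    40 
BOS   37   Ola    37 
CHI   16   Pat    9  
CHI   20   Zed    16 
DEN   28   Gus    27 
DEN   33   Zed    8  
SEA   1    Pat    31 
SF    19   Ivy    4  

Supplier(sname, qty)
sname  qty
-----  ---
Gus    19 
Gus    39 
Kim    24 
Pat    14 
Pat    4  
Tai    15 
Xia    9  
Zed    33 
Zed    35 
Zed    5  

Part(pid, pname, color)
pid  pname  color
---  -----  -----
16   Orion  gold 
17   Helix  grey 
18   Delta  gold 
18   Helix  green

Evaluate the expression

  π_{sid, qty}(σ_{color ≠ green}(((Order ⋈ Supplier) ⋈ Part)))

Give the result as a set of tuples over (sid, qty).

Natural join on sname: {(ATL, 18, Zed, 32, 33), (ATL, 18, Zed, 32, 35), (ATL, 18, Zed, 32, 5), (ATL, 38, Pat, 4, 14), (ATL, 38, Pat, 4, 4), (CHI, 16, Pat, 9, 14), (CHI, 16, Pat, 9, 4), (CHI, 20, Zed, 16, 33), (CHI, 20, Zed, 16, 35), (CHI, 20, Zed, 16, 5), (DEN, 28, Gus, 27, 19), (DEN, 28, Gus, 27, 39), (DEN, 33, Zed, 8, 33), (DEN, 33, Zed, 8, 35), (DEN, 33, Zed, 8, 5), (SEA, 1, Pat, 31, 14), (SEA, 1, Pat, 31, 4)}
Natural join on pid: {(ATL, 18, Zed, 32, 33, Delta, gold), (ATL, 18, Zed, 32, 33, Helix, green), (ATL, 18, Zed, 32, 35, Delta, gold), (ATL, 18, Zed, 32, 35, Helix, green), (ATL, 18, Zed, 32, 5, Delta, gold), (ATL, 18, Zed, 32, 5, Helix, green), (CHI, 16, Pat, 9, 14, Orion, gold), (CHI, 16, Pat, 9, 4, Orion, gold)}
Apply σ_{color ≠ green}; surviving tuples: {(ATL, 18, Zed, 32, 33, Delta, gold), (ATL, 18, Zed, 32, 35, Delta, gold), (ATL, 18, Zed, 32, 5, Delta, gold), (CHI, 16, Pat, 9, 14, Orion, gold), (CHI, 16, Pat, 9, 4, Orion, gold)}
π_{sid, qty} gives {(32, 33), (32, 35), (32, 5), (9, 14), (9, 4)}.

{(32, 33), (32, 35), (32, 5), (9, 14), (9, 4)}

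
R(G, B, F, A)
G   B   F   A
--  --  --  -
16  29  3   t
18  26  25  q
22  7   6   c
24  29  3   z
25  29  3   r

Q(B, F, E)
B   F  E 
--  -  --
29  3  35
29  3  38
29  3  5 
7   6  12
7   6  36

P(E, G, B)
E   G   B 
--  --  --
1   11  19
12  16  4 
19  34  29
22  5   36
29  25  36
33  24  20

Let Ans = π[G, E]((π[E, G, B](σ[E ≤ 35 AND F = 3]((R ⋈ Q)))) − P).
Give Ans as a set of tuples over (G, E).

{(16, 35), (16, 5), (24, 35), (24, 5), (25, 35), (25, 5)}

R ⋈ Q (natural join on B, F): {(16, 29, 3, t, 35), (16, 29, 3, t, 38), (16, 29, 3, t, 5), (22, 7, 6, c, 12), (22, 7, 6, c, 36), (24, 29, 3, z, 35), (24, 29, 3, z, 38), (24, 29, 3, z, 5), (25, 29, 3, r, 35), (25, 29, 3, r, 38), (25, 29, 3, r, 5)}
Filtering on E ≤ 35 AND F = 3 leaves {(16, 29, 3, t, 35), (16, 29, 3, t, 5), (24, 29, 3, z, 35), (24, 29, 3, z, 5), (25, 29, 3, r, 35), (25, 29, 3, r, 5)}.
Keep only column(s) E, G, B: {(35, 16, 29), (35, 24, 29), (35, 25, 29), (5, 16, 29), (5, 24, 29), (5, 25, 29)}
Taking the difference: {(35, 16, 29), (35, 24, 29), (35, 25, 29), (5, 16, 29), (5, 24, 29), (5, 25, 29)}
Keep only column(s) G, E: {(16, 35), (16, 5), (24, 35), (24, 5), (25, 35), (25, 5)}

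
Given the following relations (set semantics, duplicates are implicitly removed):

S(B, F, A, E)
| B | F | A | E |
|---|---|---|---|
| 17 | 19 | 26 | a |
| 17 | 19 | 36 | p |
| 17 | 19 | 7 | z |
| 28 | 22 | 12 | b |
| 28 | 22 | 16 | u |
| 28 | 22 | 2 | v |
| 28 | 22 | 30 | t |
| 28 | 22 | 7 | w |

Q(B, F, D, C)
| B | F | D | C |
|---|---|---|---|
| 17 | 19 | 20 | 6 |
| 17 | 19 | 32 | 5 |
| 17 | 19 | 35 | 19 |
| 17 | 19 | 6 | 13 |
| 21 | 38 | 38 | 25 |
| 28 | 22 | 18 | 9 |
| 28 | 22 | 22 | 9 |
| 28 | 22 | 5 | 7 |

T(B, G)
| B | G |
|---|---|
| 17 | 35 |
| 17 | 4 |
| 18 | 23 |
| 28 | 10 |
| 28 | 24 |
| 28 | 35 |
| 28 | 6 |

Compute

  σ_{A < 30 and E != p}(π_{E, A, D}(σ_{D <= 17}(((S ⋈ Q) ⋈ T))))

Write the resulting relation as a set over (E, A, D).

Natural join on B, F: {(17, 19, 26, a, 20, 6), (17, 19, 26, a, 32, 5), (17, 19, 26, a, 35, 19), (17, 19, 26, a, 6, 13), (17, 19, 36, p, 20, 6), (17, 19, 36, p, 32, 5), (17, 19, 36, p, 35, 19), (17, 19, 36, p, 6, 13), (17, 19, 7, z, 20, 6), (17, 19, 7, z, 32, 5), (17, 19, 7, z, 35, 19), (17, 19, 7, z, 6, 13), (28, 22, 12, b, 18, 9), (28, 22, 12, b, 22, 9), (28, 22, 12, b, 5, 7), (28, 22, 16, u, 18, 9), (28, 22, 16, u, 22, 9), (28, 22, 16, u, 5, 7), (28, 22, 2, v, 18, 9), (28, 22, 2, v, 22, 9), (28, 22, 2, v, 5, 7), (28, 22, 30, t, 18, 9), (28, 22, 30, t, 22, 9), (28, 22, 30, t, 5, 7), (28, 22, 7, w, 18, 9), (28, 22, 7, w, 22, 9), (28, 22, 7, w, 5, 7)}
Natural join on B: {(17, 19, 26, a, 20, 6, 35), (17, 19, 26, a, 20, 6, 4), (17, 19, 26, a, 32, 5, 35), (17, 19, 26, a, 32, 5, 4), (17, 19, 26, a, 35, 19, 35), (17, 19, 26, a, 35, 19, 4), (17, 19, 26, a, 6, 13, 35), (17, 19, 26, a, 6, 13, 4), (17, 19, 36, p, 20, 6, 35), (17, 19, 36, p, 20, 6, 4), (17, 19, 36, p, 32, 5, 35), (17, 19, 36, p, 32, 5, 4), (17, 19, 36, p, 35, 19, 35), (17, 19, 36, p, 35, 19, 4), (17, 19, 36, p, 6, 13, 35), (17, 19, 36, p, 6, 13, 4), (17, 19, 7, z, 20, 6, 35), (17, 19, 7, z, 20, 6, 4), (17, 19, 7, z, 32, 5, 35), (17, 19, 7, z, 32, 5, 4), (17, 19, 7, z, 35, 19, 35), (17, 19, 7, z, 35, 19, 4), (17, 19, 7, z, 6, 13, 35), (17, 19, 7, z, 6, 13, 4), (28, 22, 12, b, 18, 9, 10), (28, 22, 12, b, 18, 9, 24), (28, 22, 12, b, 18, 9, 35), (28, 22, 12, b, 18, 9, 6), (28, 22, 12, b, 22, 9, 10), (28, 22, 12, b, 22, 9, 24), (28, 22, 12, b, 22, 9, 35), (28, 22, 12, b, 22, 9, 6), (28, 22, 12, b, 5, 7, 10), (28, 22, 12, b, 5, 7, 24), (28, 22, 12, b, 5, 7, 35), (28, 22, 12, b, 5, 7, 6), (28, 22, 16, u, 18, 9, 10), (28, 22, 16, u, 18, 9, 24), (28, 22, 16, u, 18, 9, 35), (28, 22, 16, u, 18, 9, 6), (28, 22, 16, u, 22, 9, 10), (28, 22, 16, u, 22, 9, 24), (28, 22, 16, u, 22, 9, 35), (28, 22, 16, u, 22, 9, 6), (28, 22, 16, u, 5, 7, 10), (28, 22, 16, u, 5, 7, 24), (28, 22, 16, u, 5, 7, 35), (28, 22, 16, u, 5, 7, 6), (28, 22, 2, v, 18, 9, 10), (28, 22, 2, v, 18, 9, 24), (28, 22, 2, v, 18, 9, 35), (28, 22, 2, v, 18, 9, 6), (28, 22, 2, v, 22, 9, 10), (28, 22, 2, v, 22, 9, 24), (28, 22, 2, v, 22, 9, 35), (28, 22, 2, v, 22, 9, 6), (28, 22, 2, v, 5, 7, 10), (28, 22, 2, v, 5, 7, 24), (28, 22, 2, v, 5, 7, 35), (28, 22, 2, v, 5, 7, 6), (28, 22, 30, t, 18, 9, 10), (28, 22, 30, t, 18, 9, 24), (28, 22, 30, t, 18, 9, 35), (28, 22, 30, t, 18, 9, 6), (28, 22, 30, t, 22, 9, 10), (28, 22, 30, t, 22, 9, 24), (28, 22, 30, t, 22, 9, 35), (28, 22, 30, t, 22, 9, 6), (28, 22, 30, t, 5, 7, 10), (28, 22, 30, t, 5, 7, 24), (28, 22, 30, t, 5, 7, 35), (28, 22, 30, t, 5, 7, 6), (28, 22, 7, w, 18, 9, 10), (28, 22, 7, w, 18, 9, 24), (28, 22, 7, w, 18, 9, 35), (28, 22, 7, w, 18, 9, 6), (28, 22, 7, w, 22, 9, 10), (28, 22, 7, w, 22, 9, 24), (28, 22, 7, w, 22, 9, 35), (28, 22, 7, w, 22, 9, 6), (28, 22, 7, w, 5, 7, 10), (28, 22, 7, w, 5, 7, 24), (28, 22, 7, w, 5, 7, 35), (28, 22, 7, w, 5, 7, 6)}
σ[D <= 17]: keep tuples satisfying D <= 17 → {(17, 19, 26, a, 6, 13, 35), (17, 19, 26, a, 6, 13, 4), (17, 19, 36, p, 6, 13, 35), (17, 19, 36, p, 6, 13, 4), (17, 19, 7, z, 6, 13, 35), (17, 19, 7, z, 6, 13, 4), (28, 22, 12, b, 5, 7, 10), (28, 22, 12, b, 5, 7, 24), (28, 22, 12, b, 5, 7, 35), (28, 22, 12, b, 5, 7, 6), (28, 22, 16, u, 5, 7, 10), (28, 22, 16, u, 5, 7, 24), (28, 22, 16, u, 5, 7, 35), (28, 22, 16, u, 5, 7, 6), (28, 22, 2, v, 5, 7, 10), (28, 22, 2, v, 5, 7, 24), (28, 22, 2, v, 5, 7, 35), (28, 22, 2, v, 5, 7, 6), (28, 22, 30, t, 5, 7, 10), (28, 22, 30, t, 5, 7, 24), (28, 22, 30, t, 5, 7, 35), (28, 22, 30, t, 5, 7, 6), (28, 22, 7, w, 5, 7, 10), (28, 22, 7, w, 5, 7, 24), (28, 22, 7, w, 5, 7, 35), (28, 22, 7, w, 5, 7, 6)}
π_{E, A, D} gives {(a, 26, 6), (b, 12, 5), (p, 36, 6), (t, 30, 5), (u, 16, 5), (v, 2, 5), (w, 7, 5), (z, 7, 6)} (18 duplicate(s) eliminated).
σ[A < 30 and E != p]: keep tuples satisfying A < 30 and E != p → {(a, 26, 6), (b, 12, 5), (u, 16, 5), (v, 2, 5), (w, 7, 5), (z, 7, 6)}

{(a, 26, 6), (b, 12, 5), (u, 16, 5), (v, 2, 5), (w, 7, 5), (z, 7, 6)}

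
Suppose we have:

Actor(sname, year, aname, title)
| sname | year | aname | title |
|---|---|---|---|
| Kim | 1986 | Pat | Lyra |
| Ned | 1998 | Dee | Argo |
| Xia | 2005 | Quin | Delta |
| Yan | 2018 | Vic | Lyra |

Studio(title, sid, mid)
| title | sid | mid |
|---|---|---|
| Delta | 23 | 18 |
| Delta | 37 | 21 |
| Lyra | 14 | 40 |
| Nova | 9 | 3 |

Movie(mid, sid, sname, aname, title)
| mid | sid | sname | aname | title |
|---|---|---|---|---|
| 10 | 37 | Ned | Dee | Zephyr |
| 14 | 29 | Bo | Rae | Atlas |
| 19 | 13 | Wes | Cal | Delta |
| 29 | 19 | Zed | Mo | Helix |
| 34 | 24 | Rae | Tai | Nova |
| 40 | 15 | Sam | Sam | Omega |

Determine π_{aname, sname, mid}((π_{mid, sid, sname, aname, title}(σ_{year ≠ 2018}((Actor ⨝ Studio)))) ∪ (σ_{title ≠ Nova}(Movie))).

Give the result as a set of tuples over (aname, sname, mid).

{(Cal, Wes, 19), (Dee, Ned, 10), (Mo, Zed, 29), (Pat, Kim, 40), (Quin, Xia, 18), (Quin, Xia, 21), (Rae, Bo, 14), (Sam, Sam, 40)}

Actor ⋈ Studio (natural join on title): {(Kim, 1986, Pat, Lyra, 14, 40), (Xia, 2005, Quin, Delta, 23, 18), (Xia, 2005, Quin, Delta, 37, 21), (Yan, 2018, Vic, Lyra, 14, 40)}
Selection year ≠ 2018: {(Kim, 1986, Pat, Lyra, 14, 40), (Xia, 2005, Quin, Delta, 23, 18), (Xia, 2005, Quin, Delta, 37, 21)}
π_{mid, sid, sname, aname, title} gives {(18, 23, Xia, Quin, Delta), (21, 37, Xia, Quin, Delta), (40, 14, Kim, Pat, Lyra)}.
Selection title ≠ Nova: {(10, 37, Ned, Dee, Zephyr), (14, 29, Bo, Rae, Atlas), (19, 13, Wes, Cal, Delta), (29, 19, Zed, Mo, Helix), (40, 15, Sam, Sam, Omega)}
Set union of the two operands is {(10, 37, Ned, Dee, Zephyr), (14, 29, Bo, Rae, Atlas), (18, 23, Xia, Quin, Delta), (19, 13, Wes, Cal, Delta), (21, 37, Xia, Quin, Delta), (29, 19, Zed, Mo, Helix), (40, 14, Kim, Pat, Lyra), (40, 15, Sam, Sam, Omega)}.
π_{aname, sname, mid} gives {(Cal, Wes, 19), (Dee, Ned, 10), (Mo, Zed, 29), (Pat, Kim, 40), (Quin, Xia, 18), (Quin, Xia, 21), (Rae, Bo, 14), (Sam, Sam, 40)}.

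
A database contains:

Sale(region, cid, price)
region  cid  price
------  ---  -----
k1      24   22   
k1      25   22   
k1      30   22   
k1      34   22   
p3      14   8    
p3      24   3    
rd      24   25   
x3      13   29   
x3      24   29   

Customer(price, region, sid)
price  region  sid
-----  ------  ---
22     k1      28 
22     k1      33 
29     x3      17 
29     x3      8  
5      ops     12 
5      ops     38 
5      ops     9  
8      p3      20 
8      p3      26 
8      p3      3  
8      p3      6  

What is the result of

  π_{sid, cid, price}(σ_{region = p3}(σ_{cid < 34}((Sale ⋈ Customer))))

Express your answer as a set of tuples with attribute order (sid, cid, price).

Natural join on region, price: {(k1, 24, 22, 28), (k1, 24, 22, 33), (k1, 25, 22, 28), (k1, 25, 22, 33), (k1, 30, 22, 28), (k1, 30, 22, 33), (k1, 34, 22, 28), (k1, 34, 22, 33), (p3, 14, 8, 20), (p3, 14, 8, 26), (p3, 14, 8, 3), (p3, 14, 8, 6), (x3, 13, 29, 17), (x3, 13, 29, 8), (x3, 24, 29, 17), (x3, 24, 29, 8)}
Apply σ_{cid < 34}; surviving tuples: {(k1, 24, 22, 28), (k1, 24, 22, 33), (k1, 25, 22, 28), (k1, 25, 22, 33), (k1, 30, 22, 28), (k1, 30, 22, 33), (p3, 14, 8, 20), (p3, 14, 8, 26), (p3, 14, 8, 3), (p3, 14, 8, 6), (x3, 13, 29, 17), (x3, 13, 29, 8), (x3, 24, 29, 17), (x3, 24, 29, 8)}
Apply σ_{region = p3}; surviving tuples: {(p3, 14, 8, 20), (p3, 14, 8, 26), (p3, 14, 8, 3), (p3, 14, 8, 6)}
Keep only column(s) sid, cid, price: {(20, 14, 8), (26, 14, 8), (3, 14, 8), (6, 14, 8)}

{(20, 14, 8), (26, 14, 8), (3, 14, 8), (6, 14, 8)}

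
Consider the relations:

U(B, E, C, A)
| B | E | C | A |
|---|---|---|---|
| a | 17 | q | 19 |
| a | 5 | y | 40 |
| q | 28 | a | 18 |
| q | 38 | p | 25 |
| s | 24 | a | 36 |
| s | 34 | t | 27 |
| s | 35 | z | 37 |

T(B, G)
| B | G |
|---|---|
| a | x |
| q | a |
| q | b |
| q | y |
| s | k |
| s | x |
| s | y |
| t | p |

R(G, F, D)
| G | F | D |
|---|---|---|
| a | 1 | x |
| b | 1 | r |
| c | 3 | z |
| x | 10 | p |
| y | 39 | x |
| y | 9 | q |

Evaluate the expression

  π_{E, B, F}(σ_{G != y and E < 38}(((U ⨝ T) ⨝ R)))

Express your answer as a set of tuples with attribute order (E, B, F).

{(17, a, 10), (24, s, 10), (28, q, 1), (34, s, 10), (35, s, 10), (5, a, 10)}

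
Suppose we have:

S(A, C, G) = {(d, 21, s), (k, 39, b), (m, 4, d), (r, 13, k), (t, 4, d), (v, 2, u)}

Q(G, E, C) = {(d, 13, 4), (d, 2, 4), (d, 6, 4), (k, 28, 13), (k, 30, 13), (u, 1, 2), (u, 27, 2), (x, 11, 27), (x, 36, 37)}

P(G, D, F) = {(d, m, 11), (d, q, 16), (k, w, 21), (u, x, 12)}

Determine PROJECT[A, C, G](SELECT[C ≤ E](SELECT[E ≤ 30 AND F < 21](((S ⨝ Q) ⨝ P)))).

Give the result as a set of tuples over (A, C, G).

{(m, 4, d), (t, 4, d), (v, 2, u)}

S ⋈ Q (natural join on C, G): {(m, 4, d, 13), (m, 4, d, 2), (m, 4, d, 6), (r, 13, k, 28), (r, 13, k, 30), (t, 4, d, 13), (t, 4, d, 2), (t, 4, d, 6), (v, 2, u, 1), (v, 2, u, 27)}
(S ⨝ Q) ⋈ P (natural join on G): {(m, 4, d, 13, m, 11), (m, 4, d, 13, q, 16), (m, 4, d, 2, m, 11), (m, 4, d, 2, q, 16), (m, 4, d, 6, m, 11), (m, 4, d, 6, q, 16), (r, 13, k, 28, w, 21), (r, 13, k, 30, w, 21), (t, 4, d, 13, m, 11), (t, 4, d, 13, q, 16), (t, 4, d, 2, m, 11), (t, 4, d, 2, q, 16), (t, 4, d, 6, m, 11), (t, 4, d, 6, q, 16), (v, 2, u, 1, x, 12), (v, 2, u, 27, x, 12)}
Apply σ_{E ≤ 30 AND F < 21}; surviving tuples: {(m, 4, d, 13, m, 11), (m, 4, d, 13, q, 16), (m, 4, d, 2, m, 11), (m, 4, d, 2, q, 16), (m, 4, d, 6, m, 11), (m, 4, d, 6, q, 16), (t, 4, d, 13, m, 11), (t, 4, d, 13, q, 16), (t, 4, d, 2, m, 11), (t, 4, d, 2, q, 16), (t, 4, d, 6, m, 11), (t, 4, d, 6, q, 16), (v, 2, u, 1, x, 12), (v, 2, u, 27, x, 12)}
Apply σ_{C ≤ E}; surviving tuples: {(m, 4, d, 13, m, 11), (m, 4, d, 13, q, 16), (m, 4, d, 6, m, 11), (m, 4, d, 6, q, 16), (t, 4, d, 13, m, 11), (t, 4, d, 13, q, 16), (t, 4, d, 6, m, 11), (t, 4, d, 6, q, 16), (v, 2, u, 27, x, 12)}
Keep only column(s) A, C, G (6 duplicate(s) eliminated): {(m, 4, d), (t, 4, d), (v, 2, u)}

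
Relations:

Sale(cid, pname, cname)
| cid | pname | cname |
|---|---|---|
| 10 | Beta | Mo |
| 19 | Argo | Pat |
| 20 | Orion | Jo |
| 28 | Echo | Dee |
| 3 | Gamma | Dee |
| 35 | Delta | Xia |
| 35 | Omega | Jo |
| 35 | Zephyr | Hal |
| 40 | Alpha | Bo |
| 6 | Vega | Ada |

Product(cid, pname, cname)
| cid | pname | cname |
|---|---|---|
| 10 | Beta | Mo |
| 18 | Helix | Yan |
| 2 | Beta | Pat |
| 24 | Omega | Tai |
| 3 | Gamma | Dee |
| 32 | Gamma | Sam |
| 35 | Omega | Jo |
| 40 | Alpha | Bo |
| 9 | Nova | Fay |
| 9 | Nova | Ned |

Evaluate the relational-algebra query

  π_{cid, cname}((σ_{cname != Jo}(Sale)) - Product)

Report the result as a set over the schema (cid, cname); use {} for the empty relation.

{(19, Pat), (28, Dee), (35, Hal), (35, Xia), (6, Ada)}

Apply σ_{cname != Jo}; surviving tuples: {(10, Beta, Mo), (19, Argo, Pat), (28, Echo, Dee), (3, Gamma, Dee), (35, Delta, Xia), (35, Zephyr, Hal), (40, Alpha, Bo), (6, Vega, Ada)}
Difference: {(10, Beta, Mo), (19, Argo, Pat), (28, Echo, Dee), (3, Gamma, Dee), (35, Delta, Xia), (35, Zephyr, Hal), (40, Alpha, Bo), (6, Vega, Ada)} with {(10, Beta, Mo), (18, Helix, Yan), (2, Beta, Pat), (24, Omega, Tai), (3, Gamma, Dee), (32, Gamma, Sam), (35, Omega, Jo), (40, Alpha, Bo), (9, Nova, Fay), (9, Nova, Ned)} → {(19, Argo, Pat), (28, Echo, Dee), (35, Delta, Xia), (35, Zephyr, Hal), (6, Vega, Ada)}
Keep only column(s) cid, cname: {(19, Pat), (28, Dee), (35, Hal), (35, Xia), (6, Ada)}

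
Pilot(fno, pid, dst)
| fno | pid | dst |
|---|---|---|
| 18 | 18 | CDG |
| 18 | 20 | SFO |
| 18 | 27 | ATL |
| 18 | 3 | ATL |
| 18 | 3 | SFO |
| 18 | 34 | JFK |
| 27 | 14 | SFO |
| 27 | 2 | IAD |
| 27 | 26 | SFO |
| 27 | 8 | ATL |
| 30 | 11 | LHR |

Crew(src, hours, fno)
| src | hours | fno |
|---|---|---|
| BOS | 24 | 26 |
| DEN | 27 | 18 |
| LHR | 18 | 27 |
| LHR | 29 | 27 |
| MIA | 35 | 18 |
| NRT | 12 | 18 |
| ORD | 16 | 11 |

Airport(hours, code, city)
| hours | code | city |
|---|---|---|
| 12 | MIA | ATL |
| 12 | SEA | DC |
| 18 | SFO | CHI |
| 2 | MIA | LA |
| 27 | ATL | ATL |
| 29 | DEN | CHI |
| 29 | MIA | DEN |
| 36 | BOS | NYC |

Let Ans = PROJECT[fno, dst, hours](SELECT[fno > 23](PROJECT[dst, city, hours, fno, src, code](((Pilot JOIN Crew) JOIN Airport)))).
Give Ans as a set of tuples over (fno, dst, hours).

{(27, ATL, 18), (27, ATL, 29), (27, IAD, 18), (27, IAD, 29), (27, SFO, 18), (27, SFO, 29)}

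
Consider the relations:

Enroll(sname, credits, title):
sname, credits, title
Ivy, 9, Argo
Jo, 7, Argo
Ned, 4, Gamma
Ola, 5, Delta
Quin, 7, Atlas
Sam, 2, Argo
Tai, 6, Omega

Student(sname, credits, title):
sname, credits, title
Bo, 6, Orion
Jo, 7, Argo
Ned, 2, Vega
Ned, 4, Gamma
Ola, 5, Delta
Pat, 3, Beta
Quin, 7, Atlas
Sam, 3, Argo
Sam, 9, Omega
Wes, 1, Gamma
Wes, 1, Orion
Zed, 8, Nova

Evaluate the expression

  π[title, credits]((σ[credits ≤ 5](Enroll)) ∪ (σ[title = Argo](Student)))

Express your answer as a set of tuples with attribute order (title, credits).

{(Argo, 2), (Argo, 3), (Argo, 7), (Delta, 5), (Gamma, 4)}

σ[credits ≤ 5]: keep tuples satisfying credits ≤ 5 → {(Ned, 4, Gamma), (Ola, 5, Delta), (Sam, 2, Argo)}
σ[title = Argo]: keep tuples satisfying title = Argo → {(Jo, 7, Argo), (Sam, 3, Argo)}
Union: {(Ned, 4, Gamma), (Ola, 5, Delta), (Sam, 2, Argo)} with {(Jo, 7, Argo), (Sam, 3, Argo)} → {(Jo, 7, Argo), (Ned, 4, Gamma), (Ola, 5, Delta), (Sam, 2, Argo), (Sam, 3, Argo)}
Keep only column(s) title, credits: {(Argo, 2), (Argo, 3), (Argo, 7), (Delta, 5), (Gamma, 4)}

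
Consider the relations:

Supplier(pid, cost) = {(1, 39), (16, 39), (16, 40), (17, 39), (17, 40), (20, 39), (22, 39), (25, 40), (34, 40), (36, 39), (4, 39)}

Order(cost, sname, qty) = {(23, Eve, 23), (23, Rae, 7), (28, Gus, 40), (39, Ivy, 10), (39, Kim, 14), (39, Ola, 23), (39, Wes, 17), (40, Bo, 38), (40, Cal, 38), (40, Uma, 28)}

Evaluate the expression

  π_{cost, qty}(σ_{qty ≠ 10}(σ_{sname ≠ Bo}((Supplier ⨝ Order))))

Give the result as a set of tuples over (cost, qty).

{(39, 14), (39, 17), (39, 23), (40, 28), (40, 38)}

Natural join on cost: {(1, 39, Ivy, 10), (1, 39, Kim, 14), (1, 39, Ola, 23), (1, 39, Wes, 17), (16, 39, Ivy, 10), (16, 39, Kim, 14), (16, 39, Ola, 23), (16, 39, Wes, 17), (16, 40, Bo, 38), (16, 40, Cal, 38), (16, 40, Uma, 28), (17, 39, Ivy, 10), (17, 39, Kim, 14), (17, 39, Ola, 23), (17, 39, Wes, 17), (17, 40, Bo, 38), (17, 40, Cal, 38), (17, 40, Uma, 28), (20, 39, Ivy, 10), (20, 39, Kim, 14), (20, 39, Ola, 23), (20, 39, Wes, 17), (22, 39, Ivy, 10), (22, 39, Kim, 14), (22, 39, Ola, 23), (22, 39, Wes, 17), (25, 40, Bo, 38), (25, 40, Cal, 38), (25, 40, Uma, 28), (34, 40, Bo, 38), (34, 40, Cal, 38), (34, 40, Uma, 28), (36, 39, Ivy, 10), (36, 39, Kim, 14), (36, 39, Ola, 23), (36, 39, Wes, 17), (4, 39, Ivy, 10), (4, 39, Kim, 14), (4, 39, Ola, 23), (4, 39, Wes, 17)}
Filtering on sname ≠ Bo leaves {(1, 39, Ivy, 10), (1, 39, Kim, 14), (1, 39, Ola, 23), (1, 39, Wes, 17), (16, 39, Ivy, 10), (16, 39, Kim, 14), (16, 39, Ola, 23), (16, 39, Wes, 17), (16, 40, Cal, 38), (16, 40, Uma, 28), (17, 39, Ivy, 10), (17, 39, Kim, 14), (17, 39, Ola, 23), (17, 39, Wes, 17), (17, 40, Cal, 38), (17, 40, Uma, 28), (20, 39, Ivy, 10), (20, 39, Kim, 14), (20, 39, Ola, 23), (20, 39, Wes, 17), (22, 39, Ivy, 10), (22, 39, Kim, 14), (22, 39, Ola, 23), (22, 39, Wes, 17), (25, 40, Cal, 38), (25, 40, Uma, 28), (34, 40, Cal, 38), (34, 40, Uma, 28), (36, 39, Ivy, 10), (36, 39, Kim, 14), (36, 39, Ola, 23), (36, 39, Wes, 17), (4, 39, Ivy, 10), (4, 39, Kim, 14), (4, 39, Ola, 23), (4, 39, Wes, 17)}.
Filtering on qty ≠ 10 leaves {(1, 39, Kim, 14), (1, 39, Ola, 23), (1, 39, Wes, 17), (16, 39, Kim, 14), (16, 39, Ola, 23), (16, 39, Wes, 17), (16, 40, Cal, 38), (16, 40, Uma, 28), (17, 39, Kim, 14), (17, 39, Ola, 23), (17, 39, Wes, 17), (17, 40, Cal, 38), (17, 40, Uma, 28), (20, 39, Kim, 14), (20, 39, Ola, 23), (20, 39, Wes, 17), (22, 39, Kim, 14), (22, 39, Ola, 23), (22, 39, Wes, 17), (25, 40, Cal, 38), (25, 40, Uma, 28), (34, 40, Cal, 38), (34, 40, Uma, 28), (36, 39, Kim, 14), (36, 39, Ola, 23), (36, 39, Wes, 17), (4, 39, Kim, 14), (4, 39, Ola, 23), (4, 39, Wes, 17)}.
π_{cost, qty} gives {(39, 14), (39, 17), (39, 23), (40, 28), (40, 38)} (24 duplicate(s) eliminated).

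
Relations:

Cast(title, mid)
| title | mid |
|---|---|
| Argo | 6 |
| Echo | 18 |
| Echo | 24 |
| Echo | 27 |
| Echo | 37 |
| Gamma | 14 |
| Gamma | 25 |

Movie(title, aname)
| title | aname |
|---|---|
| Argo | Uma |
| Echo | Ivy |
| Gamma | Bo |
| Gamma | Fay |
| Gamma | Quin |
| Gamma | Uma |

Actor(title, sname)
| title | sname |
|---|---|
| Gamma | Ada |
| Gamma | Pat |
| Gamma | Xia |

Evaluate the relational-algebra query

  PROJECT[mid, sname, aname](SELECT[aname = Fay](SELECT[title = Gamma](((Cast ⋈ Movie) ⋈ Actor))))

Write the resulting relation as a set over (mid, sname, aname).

{(14, Ada, Fay), (14, Pat, Fay), (14, Xia, Fay), (25, Ada, Fay), (25, Pat, Fay), (25, Xia, Fay)}

Joining Cast and Movie on title yields {(Argo, 6, Uma), (Echo, 18, Ivy), (Echo, 24, Ivy), (Echo, 27, Ivy), (Echo, 37, Ivy), (Gamma, 14, Bo), (Gamma, 14, Fay), (Gamma, 14, Quin), (Gamma, 14, Uma), (Gamma, 25, Bo), (Gamma, 25, Fay), (Gamma, 25, Quin), (Gamma, 25, Uma)}.
Joining (Cast ⋈ Movie) and Actor on title yields {(Gamma, 14, Bo, Ada), (Gamma, 14, Bo, Pat), (Gamma, 14, Bo, Xia), (Gamma, 14, Fay, Ada), (Gamma, 14, Fay, Pat), (Gamma, 14, Fay, Xia), (Gamma, 14, Quin, Ada), (Gamma, 14, Quin, Pat), (Gamma, 14, Quin, Xia), (Gamma, 14, Uma, Ada), (Gamma, 14, Uma, Pat), (Gamma, 14, Uma, Xia), (Gamma, 25, Bo, Ada), (Gamma, 25, Bo, Pat), (Gamma, 25, Bo, Xia), (Gamma, 25, Fay, Ada), (Gamma, 25, Fay, Pat), (Gamma, 25, Fay, Xia), (Gamma, 25, Quin, Ada), (Gamma, 25, Quin, Pat), (Gamma, 25, Quin, Xia), (Gamma, 25, Uma, Ada), (Gamma, 25, Uma, Pat), (Gamma, 25, Uma, Xia)}.
Filtering on title = Gamma leaves {(Gamma, 14, Bo, Ada), (Gamma, 14, Bo, Pat), (Gamma, 14, Bo, Xia), (Gamma, 14, Fay, Ada), (Gamma, 14, Fay, Pat), (Gamma, 14, Fay, Xia), (Gamma, 14, Quin, Ada), (Gamma, 14, Quin, Pat), (Gamma, 14, Quin, Xia), (Gamma, 14, Uma, Ada), (Gamma, 14, Uma, Pat), (Gamma, 14, Uma, Xia), (Gamma, 25, Bo, Ada), (Gamma, 25, Bo, Pat), (Gamma, 25, Bo, Xia), (Gamma, 25, Fay, Ada), (Gamma, 25, Fay, Pat), (Gamma, 25, Fay, Xia), (Gamma, 25, Quin, Ada), (Gamma, 25, Quin, Pat), (Gamma, 25, Quin, Xia), (Gamma, 25, Uma, Ada), (Gamma, 25, Uma, Pat), (Gamma, 25, Uma, Xia)}.
Filtering on aname = Fay leaves {(Gamma, 14, Fay, Ada), (Gamma, 14, Fay, Pat), (Gamma, 14, Fay, Xia), (Gamma, 25, Fay, Ada), (Gamma, 25, Fay, Pat), (Gamma, 25, Fay, Xia)}.
Keep only column(s) mid, sname, aname: {(14, Ada, Fay), (14, Pat, Fay), (14, Xia, Fay), (25, Ada, Fay), (25, Pat, Fay), (25, Xia, Fay)}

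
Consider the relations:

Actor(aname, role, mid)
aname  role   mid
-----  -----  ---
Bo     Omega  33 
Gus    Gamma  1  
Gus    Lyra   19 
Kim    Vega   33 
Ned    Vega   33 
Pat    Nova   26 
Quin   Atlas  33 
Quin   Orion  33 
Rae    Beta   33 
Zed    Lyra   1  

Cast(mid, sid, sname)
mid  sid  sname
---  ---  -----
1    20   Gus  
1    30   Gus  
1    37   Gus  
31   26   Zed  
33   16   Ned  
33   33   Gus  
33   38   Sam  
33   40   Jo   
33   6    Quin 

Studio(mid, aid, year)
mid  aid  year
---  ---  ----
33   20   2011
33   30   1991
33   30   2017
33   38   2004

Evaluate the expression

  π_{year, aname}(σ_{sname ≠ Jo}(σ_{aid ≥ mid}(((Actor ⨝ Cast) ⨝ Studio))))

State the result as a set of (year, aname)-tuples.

{(2004, Bo), (2004, Kim), (2004, Ned), (2004, Quin), (2004, Rae)}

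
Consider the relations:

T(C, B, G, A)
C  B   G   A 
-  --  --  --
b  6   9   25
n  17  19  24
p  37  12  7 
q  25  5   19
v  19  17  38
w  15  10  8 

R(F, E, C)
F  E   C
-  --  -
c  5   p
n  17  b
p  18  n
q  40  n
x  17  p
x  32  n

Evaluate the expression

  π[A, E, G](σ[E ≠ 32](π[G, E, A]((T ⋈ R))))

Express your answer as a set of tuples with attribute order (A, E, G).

{(24, 18, 19), (24, 40, 19), (25, 17, 9), (7, 17, 12), (7, 5, 12)}

Natural join on C: {(b, 6, 9, 25, n, 17), (n, 17, 19, 24, p, 18), (n, 17, 19, 24, q, 40), (n, 17, 19, 24, x, 32), (p, 37, 12, 7, c, 5), (p, 37, 12, 7, x, 17)}
Projecting to G, E, A: {(12, 17, 7), (12, 5, 7), (19, 18, 24), (19, 32, 24), (19, 40, 24), (9, 17, 25)}
Filtering on E ≠ 32 leaves {(12, 17, 7), (12, 5, 7), (19, 18, 24), (19, 40, 24), (9, 17, 25)}.
Projecting to A, E, G: {(24, 18, 19), (24, 40, 19), (25, 17, 9), (7, 17, 12), (7, 5, 12)}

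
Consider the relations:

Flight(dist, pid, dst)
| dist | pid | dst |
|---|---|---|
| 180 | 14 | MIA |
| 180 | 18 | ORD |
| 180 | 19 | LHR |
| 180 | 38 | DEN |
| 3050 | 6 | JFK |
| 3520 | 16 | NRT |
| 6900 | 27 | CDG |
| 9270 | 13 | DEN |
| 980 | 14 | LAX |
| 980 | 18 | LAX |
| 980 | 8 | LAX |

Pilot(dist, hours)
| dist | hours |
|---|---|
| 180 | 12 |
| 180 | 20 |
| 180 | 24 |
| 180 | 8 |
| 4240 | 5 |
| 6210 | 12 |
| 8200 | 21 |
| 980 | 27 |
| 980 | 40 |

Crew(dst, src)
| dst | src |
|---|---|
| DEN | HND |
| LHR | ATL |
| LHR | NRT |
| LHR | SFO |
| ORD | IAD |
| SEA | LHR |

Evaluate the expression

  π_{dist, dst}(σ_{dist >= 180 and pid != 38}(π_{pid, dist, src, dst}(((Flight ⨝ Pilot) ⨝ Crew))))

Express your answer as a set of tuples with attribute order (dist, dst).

Flight ⋈ Pilot (natural join on dist): {(180, 14, MIA, 12), (180, 14, MIA, 20), (180, 14, MIA, 24), (180, 14, MIA, 8), (180, 18, ORD, 12), (180, 18, ORD, 20), (180, 18, ORD, 24), (180, 18, ORD, 8), (180, 19, LHR, 12), (180, 19, LHR, 20), (180, 19, LHR, 24), (180, 19, LHR, 8), (180, 38, DEN, 12), (180, 38, DEN, 20), (180, 38, DEN, 24), (180, 38, DEN, 8), (980, 14, LAX, 27), (980, 14, LAX, 40), (980, 18, LAX, 27), (980, 18, LAX, 40), (980, 8, LAX, 27), (980, 8, LAX, 40)}
(Flight ⨝ Pilot) ⋈ Crew (natural join on dst): {(180, 18, ORD, 12, IAD), (180, 18, ORD, 20, IAD), (180, 18, ORD, 24, IAD), (180, 18, ORD, 8, IAD), (180, 19, LHR, 12, ATL), (180, 19, LHR, 12, NRT), (180, 19, LHR, 12, SFO), (180, 19, LHR, 20, ATL), (180, 19, LHR, 20, NRT), (180, 19, LHR, 20, SFO), (180, 19, LHR, 24, ATL), (180, 19, LHR, 24, NRT), (180, 19, LHR, 24, SFO), (180, 19, LHR, 8, ATL), (180, 19, LHR, 8, NRT), (180, 19, LHR, 8, SFO), (180, 38, DEN, 12, HND), (180, 38, DEN, 20, HND), (180, 38, DEN, 24, HND), (180, 38, DEN, 8, HND)}
π[pid, dist, src, dst]: project onto (pid, dist, src, dst) (15 duplicate(s) eliminated) → {(18, 180, IAD, ORD), (19, 180, ATL, LHR), (19, 180, NRT, LHR), (19, 180, SFO, LHR), (38, 180, HND, DEN)}
σ[dist >= 180 and pid != 38]: keep tuples satisfying dist >= 180 and pid != 38 → {(18, 180, IAD, ORD), (19, 180, ATL, LHR), (19, 180, NRT, LHR), (19, 180, SFO, LHR)}
π[dist, dst]: project onto (dist, dst) (2 duplicate(s) eliminated) → {(180, LHR), (180, ORD)}

{(180, LHR), (180, ORD)}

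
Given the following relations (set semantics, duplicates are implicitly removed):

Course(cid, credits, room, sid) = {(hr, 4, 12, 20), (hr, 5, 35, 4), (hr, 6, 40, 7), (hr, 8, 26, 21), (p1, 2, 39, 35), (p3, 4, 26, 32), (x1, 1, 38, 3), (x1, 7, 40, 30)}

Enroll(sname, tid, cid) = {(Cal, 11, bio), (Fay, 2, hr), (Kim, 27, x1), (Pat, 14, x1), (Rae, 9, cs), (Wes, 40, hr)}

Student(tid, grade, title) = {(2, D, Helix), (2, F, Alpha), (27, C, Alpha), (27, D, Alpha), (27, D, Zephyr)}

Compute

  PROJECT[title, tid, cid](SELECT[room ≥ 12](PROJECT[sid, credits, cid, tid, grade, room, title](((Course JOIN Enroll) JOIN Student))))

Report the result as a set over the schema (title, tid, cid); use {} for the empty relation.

{(Alpha, 2, hr), (Alpha, 27, x1), (Helix, 2, hr), (Zephyr, 27, x1)}

Course ⋈ Enroll (natural join on cid): {(hr, 4, 12, 20, Fay, 2), (hr, 4, 12, 20, Wes, 40), (hr, 5, 35, 4, Fay, 2), (hr, 5, 35, 4, Wes, 40), (hr, 6, 40, 7, Fay, 2), (hr, 6, 40, 7, Wes, 40), (hr, 8, 26, 21, Fay, 2), (hr, 8, 26, 21, Wes, 40), (x1, 1, 38, 3, Kim, 27), (x1, 1, 38, 3, Pat, 14), (x1, 7, 40, 30, Kim, 27), (x1, 7, 40, 30, Pat, 14)}
(Course JOIN Enroll) ⋈ Student (natural join on tid): {(hr, 4, 12, 20, Fay, 2, D, Helix), (hr, 4, 12, 20, Fay, 2, F, Alpha), (hr, 5, 35, 4, Fay, 2, D, Helix), (hr, 5, 35, 4, Fay, 2, F, Alpha), (hr, 6, 40, 7, Fay, 2, D, Helix), (hr, 6, 40, 7, Fay, 2, F, Alpha), (hr, 8, 26, 21, Fay, 2, D, Helix), (hr, 8, 26, 21, Fay, 2, F, Alpha), (x1, 1, 38, 3, Kim, 27, C, Alpha), (x1, 1, 38, 3, Kim, 27, D, Alpha), (x1, 1, 38, 3, Kim, 27, D, Zephyr), (x1, 7, 40, 30, Kim, 27, C, Alpha), (x1, 7, 40, 30, Kim, 27, D, Alpha), (x1, 7, 40, 30, Kim, 27, D, Zephyr)}
Projecting to sid, credits, cid, tid, grade, room, title: {(20, 4, hr, 2, D, 12, Helix), (20, 4, hr, 2, F, 12, Alpha), (21, 8, hr, 2, D, 26, Helix), (21, 8, hr, 2, F, 26, Alpha), (3, 1, x1, 27, C, 38, Alpha), (3, 1, x1, 27, D, 38, Alpha), (3, 1, x1, 27, D, 38, Zephyr), (30, 7, x1, 27, C, 40, Alpha), (30, 7, x1, 27, D, 40, Alpha), (30, 7, x1, 27, D, 40, Zephyr), (4, 5, hr, 2, D, 35, Helix), (4, 5, hr, 2, F, 35, Alpha), (7, 6, hr, 2, D, 40, Helix), (7, 6, hr, 2, F, 40, Alpha)}
Apply σ_{room ≥ 12}; surviving tuples: {(20, 4, hr, 2, D, 12, Helix), (20, 4, hr, 2, F, 12, Alpha), (21, 8, hr, 2, D, 26, Helix), (21, 8, hr, 2, F, 26, Alpha), (3, 1, x1, 27, C, 38, Alpha), (3, 1, x1, 27, D, 38, Alpha), (3, 1, x1, 27, D, 38, Zephyr), (30, 7, x1, 27, C, 40, Alpha), (30, 7, x1, 27, D, 40, Alpha), (30, 7, x1, 27, D, 40, Zephyr), (4, 5, hr, 2, D, 35, Helix), (4, 5, hr, 2, F, 35, Alpha), (7, 6, hr, 2, D, 40, Helix), (7, 6, hr, 2, F, 40, Alpha)}
Projecting to title, tid, cid (10 duplicate(s) eliminated): {(Alpha, 2, hr), (Alpha, 27, x1), (Helix, 2, hr), (Zephyr, 27, x1)}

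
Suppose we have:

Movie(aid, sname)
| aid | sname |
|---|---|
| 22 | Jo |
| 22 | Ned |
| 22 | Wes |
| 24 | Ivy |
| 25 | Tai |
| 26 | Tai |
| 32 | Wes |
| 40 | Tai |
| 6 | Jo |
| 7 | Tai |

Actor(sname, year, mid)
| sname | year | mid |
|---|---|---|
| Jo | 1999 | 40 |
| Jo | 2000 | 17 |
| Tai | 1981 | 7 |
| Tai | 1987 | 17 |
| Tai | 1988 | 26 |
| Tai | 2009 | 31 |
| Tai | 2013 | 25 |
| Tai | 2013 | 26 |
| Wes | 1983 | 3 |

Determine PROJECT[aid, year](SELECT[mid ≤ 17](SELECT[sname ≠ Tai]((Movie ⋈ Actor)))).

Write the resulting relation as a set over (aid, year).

{(22, 1983), (22, 2000), (32, 1983), (6, 2000)}

Joining Movie and Actor on sname yields {(22, Jo, 1999, 40), (22, Jo, 2000, 17), (22, Wes, 1983, 3), (25, Tai, 1981, 7), (25, Tai, 1987, 17), (25, Tai, 1988, 26), (25, Tai, 2009, 31), (25, Tai, 2013, 25), (25, Tai, 2013, 26), (26, Tai, 1981, 7), (26, Tai, 1987, 17), (26, Tai, 1988, 26), (26, Tai, 2009, 31), (26, Tai, 2013, 25), (26, Tai, 2013, 26), (32, Wes, 1983, 3), (40, Tai, 1981, 7), (40, Tai, 1987, 17), (40, Tai, 1988, 26), (40, Tai, 2009, 31), (40, Tai, 2013, 25), (40, Tai, 2013, 26), (6, Jo, 1999, 40), (6, Jo, 2000, 17), (7, Tai, 1981, 7), (7, Tai, 1987, 17), (7, Tai, 1988, 26), (7, Tai, 2009, 31), (7, Tai, 2013, 25), (7, Tai, 2013, 26)}.
Apply σ_{sname ≠ Tai}; surviving tuples: {(22, Jo, 1999, 40), (22, Jo, 2000, 17), (22, Wes, 1983, 3), (32, Wes, 1983, 3), (6, Jo, 1999, 40), (6, Jo, 2000, 17)}
Apply σ_{mid ≤ 17}; surviving tuples: {(22, Jo, 2000, 17), (22, Wes, 1983, 3), (32, Wes, 1983, 3), (6, Jo, 2000, 17)}
π_{aid, year} gives {(22, 1983), (22, 2000), (32, 1983), (6, 2000)}.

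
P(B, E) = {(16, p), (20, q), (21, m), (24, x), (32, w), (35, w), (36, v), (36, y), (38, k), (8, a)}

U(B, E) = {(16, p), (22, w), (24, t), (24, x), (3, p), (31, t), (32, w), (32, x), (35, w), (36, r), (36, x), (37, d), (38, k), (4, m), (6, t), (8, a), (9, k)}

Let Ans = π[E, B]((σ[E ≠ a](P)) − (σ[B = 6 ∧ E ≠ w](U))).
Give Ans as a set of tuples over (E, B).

{(k, 38), (m, 21), (p, 16), (q, 20), (v, 36), (w, 32), (w, 35), (x, 24), (y, 36)}

σ[E ≠ a]: keep tuples satisfying E ≠ a → {(16, p), (20, q), (21, m), (24, x), (32, w), (35, w), (36, v), (36, y), (38, k)}
σ[B = 6 ∧ E ≠ w]: keep tuples satisfying B = 6 ∧ E ≠ w → {(6, t)}
Difference: {(16, p), (20, q), (21, m), (24, x), (32, w), (35, w), (36, v), (36, y), (38, k)} with {(6, t)} → {(16, p), (20, q), (21, m), (24, x), (32, w), (35, w), (36, v), (36, y), (38, k)}
π_{E, B} gives {(k, 38), (m, 21), (p, 16), (q, 20), (v, 36), (w, 32), (w, 35), (x, 24), (y, 36)}.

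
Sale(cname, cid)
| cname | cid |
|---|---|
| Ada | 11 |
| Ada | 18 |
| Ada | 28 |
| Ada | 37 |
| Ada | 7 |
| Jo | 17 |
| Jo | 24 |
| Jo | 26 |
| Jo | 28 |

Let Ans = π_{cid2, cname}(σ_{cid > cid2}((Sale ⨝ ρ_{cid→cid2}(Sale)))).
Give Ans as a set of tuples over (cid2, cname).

ρ[cid→cid2]: schema becomes (cname, cid2); tuples unchanged.
Sale ⋈ ρ_{cid→cid2}(Sale) (natural join on cname): {(Ada, 11, 11), (Ada, 11, 18), (Ada, 11, 28), (Ada, 11, 37), (Ada, 11, 7), (Ada, 18, 11), (Ada, 18, 18), (Ada, 18, 28), (Ada, 18, 37), (Ada, 18, 7), (Ada, 28, 11), (Ada, 28, 18), (Ada, 28, 28), (Ada, 28, 37), (Ada, 28, 7), (Ada, 37, 11), (Ada, 37, 18), (Ada, 37, 28), (Ada, 37, 37), (Ada, 37, 7), (Ada, 7, 11), (Ada, 7, 18), (Ada, 7, 28), (Ada, 7, 37), (Ada, 7, 7), (Jo, 17, 17), (Jo, 17, 24), (Jo, 17, 26), (Jo, 17, 28), (Jo, 24, 17), (Jo, 24, 24), (Jo, 24, 26), (Jo, 24, 28), (Jo, 26, 17), (Jo, 26, 24), (Jo, 26, 26), (Jo, 26, 28), (Jo, 28, 17), (Jo, 28, 24), (Jo, 28, 26), (Jo, 28, 28)}
Apply σ_{cid > cid2}; surviving tuples: {(Ada, 11, 7), (Ada, 18, 11), (Ada, 18, 7), (Ada, 28, 11), (Ada, 28, 18), (Ada, 28, 7), (Ada, 37, 11), (Ada, 37, 18), (Ada, 37, 28), (Ada, 37, 7), (Jo, 24, 17), (Jo, 26, 17), (Jo, 26, 24), (Jo, 28, 17), (Jo, 28, 24), (Jo, 28, 26)}
π[cid2, cname]: project onto (cid2, cname) (9 duplicate(s) eliminated) → {(11, Ada), (17, Jo), (18, Ada), (24, Jo), (26, Jo), (28, Ada), (7, Ada)}

{(11, Ada), (17, Jo), (18, Ada), (24, Jo), (26, Jo), (28, Ada), (7, Ada)}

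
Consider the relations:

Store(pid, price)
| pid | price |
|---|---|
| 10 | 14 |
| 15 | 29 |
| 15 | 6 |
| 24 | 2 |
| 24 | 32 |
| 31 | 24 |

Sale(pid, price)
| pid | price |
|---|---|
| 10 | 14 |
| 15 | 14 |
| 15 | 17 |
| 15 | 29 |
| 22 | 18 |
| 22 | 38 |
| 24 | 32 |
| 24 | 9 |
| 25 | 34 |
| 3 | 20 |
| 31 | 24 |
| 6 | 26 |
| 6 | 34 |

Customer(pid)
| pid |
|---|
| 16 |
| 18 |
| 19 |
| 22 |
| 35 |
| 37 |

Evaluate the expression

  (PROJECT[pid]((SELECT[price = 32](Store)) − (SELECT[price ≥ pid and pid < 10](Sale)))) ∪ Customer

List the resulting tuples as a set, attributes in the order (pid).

{16, 18, 19, 22, 24, 35, 37}

σ[price = 32]: keep tuples satisfying price = 32 → {(24, 32)}
σ[price ≥ pid and pid < 10]: keep tuples satisfying price ≥ pid and pid < 10 → {(3, 20), (6, 26), (6, 34)}
Taking the difference: {(24, 32)}
Projecting to pid: {24}
Taking the union: {16, 18, 19, 22, 24, 35, 37}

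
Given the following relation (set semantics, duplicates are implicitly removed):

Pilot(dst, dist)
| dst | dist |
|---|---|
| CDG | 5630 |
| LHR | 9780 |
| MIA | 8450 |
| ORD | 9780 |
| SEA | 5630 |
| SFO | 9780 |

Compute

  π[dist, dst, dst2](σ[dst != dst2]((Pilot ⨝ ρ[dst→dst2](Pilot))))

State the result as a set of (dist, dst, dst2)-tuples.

ρ[dst→dst2]: schema becomes (dst2, dist); tuples unchanged.
Natural join on dist: {(CDG, 5630, CDG), (CDG, 5630, SEA), (LHR, 9780, LHR), (LHR, 9780, ORD), (LHR, 9780, SFO), (MIA, 8450, MIA), (ORD, 9780, LHR), (ORD, 9780, ORD), (ORD, 9780, SFO), (SEA, 5630, CDG), (SEA, 5630, SEA), (SFO, 9780, LHR), (SFO, 9780, ORD), (SFO, 9780, SFO)}
Apply σ_{dst != dst2}; surviving tuples: {(CDG, 5630, SEA), (LHR, 9780, ORD), (LHR, 9780, SFO), (ORD, 9780, LHR), (ORD, 9780, SFO), (SEA, 5630, CDG), (SFO, 9780, LHR), (SFO, 9780, ORD)}
Projecting to dist, dst, dst2: {(5630, CDG, SEA), (5630, SEA, CDG), (9780, LHR, ORD), (9780, LHR, SFO), (9780, ORD, LHR), (9780, ORD, SFO), (9780, SFO, LHR), (9780, SFO, ORD)}

{(5630, CDG, SEA), (5630, SEA, CDG), (9780, LHR, ORD), (9780, LHR, SFO), (9780, ORD, LHR), (9780, ORD, SFO), (9780, SFO, LHR), (9780, SFO, ORD)}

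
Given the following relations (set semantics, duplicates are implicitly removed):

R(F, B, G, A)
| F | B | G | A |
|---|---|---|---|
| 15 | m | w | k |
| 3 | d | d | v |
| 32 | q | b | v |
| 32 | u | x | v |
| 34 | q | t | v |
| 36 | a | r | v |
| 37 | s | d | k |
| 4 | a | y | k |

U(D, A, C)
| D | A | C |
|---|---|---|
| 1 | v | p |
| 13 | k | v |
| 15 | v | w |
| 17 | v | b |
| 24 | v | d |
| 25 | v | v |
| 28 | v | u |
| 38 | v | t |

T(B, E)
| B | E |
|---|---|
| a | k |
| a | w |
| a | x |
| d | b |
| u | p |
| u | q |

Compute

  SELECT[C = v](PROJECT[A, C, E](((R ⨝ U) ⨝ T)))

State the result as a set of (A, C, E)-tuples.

{(k, v, k), (k, v, w), (k, v, x), (v, v, b), (v, v, k), (v, v, p), (v, v, q), (v, v, w), (v, v, x)}

R ⋈ U (natural join on A): {(15, m, w, k, 13, v), (3, d, d, v, 1, p), (3, d, d, v, 15, w), (3, d, d, v, 17, b), (3, d, d, v, 24, d), (3, d, d, v, 25, v), (3, d, d, v, 28, u), (3, d, d, v, 38, t), (32, q, b, v, 1, p), (32, q, b, v, 15, w), (32, q, b, v, 17, b), (32, q, b, v, 24, d), (32, q, b, v, 25, v), (32, q, b, v, 28, u), (32, q, b, v, 38, t), (32, u, x, v, 1, p), (32, u, x, v, 15, w), (32, u, x, v, 17, b), (32, u, x, v, 24, d), (32, u, x, v, 25, v), (32, u, x, v, 28, u), (32, u, x, v, 38, t), (34, q, t, v, 1, p), (34, q, t, v, 15, w), (34, q, t, v, 17, b), (34, q, t, v, 24, d), (34, q, t, v, 25, v), (34, q, t, v, 28, u), (34, q, t, v, 38, t), (36, a, r, v, 1, p), (36, a, r, v, 15, w), (36, a, r, v, 17, b), (36, a, r, v, 24, d), (36, a, r, v, 25, v), (36, a, r, v, 28, u), (36, a, r, v, 38, t), (37, s, d, k, 13, v), (4, a, y, k, 13, v)}
(R ⨝ U) ⋈ T (natural join on B): {(3, d, d, v, 1, p, b), (3, d, d, v, 15, w, b), (3, d, d, v, 17, b, b), (3, d, d, v, 24, d, b), (3, d, d, v, 25, v, b), (3, d, d, v, 28, u, b), (3, d, d, v, 38, t, b), (32, u, x, v, 1, p, p), (32, u, x, v, 1, p, q), (32, u, x, v, 15, w, p), (32, u, x, v, 15, w, q), (32, u, x, v, 17, b, p), (32, u, x, v, 17, b, q), (32, u, x, v, 24, d, p), (32, u, x, v, 24, d, q), (32, u, x, v, 25, v, p), (32, u, x, v, 25, v, q), (32, u, x, v, 28, u, p), (32, u, x, v, 28, u, q), (32, u, x, v, 38, t, p), (32, u, x, v, 38, t, q), (36, a, r, v, 1, p, k), (36, a, r, v, 1, p, w), (36, a, r, v, 1, p, x), (36, a, r, v, 15, w, k), (36, a, r, v, 15, w, w), (36, a, r, v, 15, w, x), (36, a, r, v, 17, b, k), (36, a, r, v, 17, b, w), (36, a, r, v, 17, b, x), (36, a, r, v, 24, d, k), (36, a, r, v, 24, d, w), (36, a, r, v, 24, d, x), (36, a, r, v, 25, v, k), (36, a, r, v, 25, v, w), (36, a, r, v, 25, v, x), (36, a, r, v, 28, u, k), (36, a, r, v, 28, u, w), (36, a, r, v, 28, u, x), (36, a, r, v, 38, t, k), (36, a, r, v, 38, t, w), (36, a, r, v, 38, t, x), (4, a, y, k, 13, v, k), (4, a, y, k, 13, v, w), (4, a, y, k, 13, v, x)}
π[A, C, E]: project onto (A, C, E) → {(k, v, k), (k, v, w), (k, v, x), (v, b, b), (v, b, k), (v, b, p), (v, b, q), (v, b, w), (v, b, x), (v, d, b), (v, d, k), (v, d, p), (v, d, q), (v, d, w), (v, d, x), (v, p, b), (v, p, k), (v, p, p), (v, p, q), (v, p, w), (v, p, x), (v, t, b), (v, t, k), (v, t, p), (v, t, q), (v, t, w), (v, t, x), (v, u, b), (v, u, k), (v, u, p), (v, u, q), (v, u, w), (v, u, x), (v, v, b), (v, v, k), (v, v, p), (v, v, q), (v, v, w), (v, v, x), (v, w, b), (v, w, k), (v, w, p), (v, w, q), (v, w, w), (v, w, x)}
Filtering on C = v leaves {(k, v, k), (k, v, w), (k, v, x), (v, v, b), (v, v, k), (v, v, p), (v, v, q), (v, v, w), (v, v, x)}.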